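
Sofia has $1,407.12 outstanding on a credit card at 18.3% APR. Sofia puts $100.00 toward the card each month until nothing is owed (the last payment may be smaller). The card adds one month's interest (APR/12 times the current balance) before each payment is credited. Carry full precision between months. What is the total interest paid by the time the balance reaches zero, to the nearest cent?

Monthly rate r = 18.3%/12 = 1.525% = 0.01525.
Payoff takes n = ⌈−ln(1 − rB₀/P)/ln(1+r)⌉ = ⌈15.959⌉ = 16 payments; the last is $95.97.
Total paid = 15·$100.00 + $95.97 = $1,595.97.
Total interest = total paid − principal = $1,595.97 − $1,407.12 = $188.85.

$188.85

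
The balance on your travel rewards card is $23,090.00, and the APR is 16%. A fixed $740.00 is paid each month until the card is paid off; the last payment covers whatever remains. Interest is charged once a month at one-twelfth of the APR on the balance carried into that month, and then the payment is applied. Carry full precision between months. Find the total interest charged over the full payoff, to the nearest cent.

Monthly rate r = 16%/12 = 1.33333% = 0.0133333.
Payoff takes n = ⌈−ln(1 − rB₀/P)/ln(1+r)⌉ = ⌈40.612⌉ = 41 payments; the last is $454.09.
Total paid = 40·$740.00 + $454.09 = $30,054.09.
Total interest = total paid − principal = $30,054.09 − $23,090.00 = $6,964.09.

$6,964.09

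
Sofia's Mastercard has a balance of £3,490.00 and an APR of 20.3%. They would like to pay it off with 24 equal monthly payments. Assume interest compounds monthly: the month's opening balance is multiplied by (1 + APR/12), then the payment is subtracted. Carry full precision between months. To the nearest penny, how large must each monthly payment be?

Monthly rate r = 20.3%/12 = 1.69167% = 0.0169167.
Level-payment amortization: P = B₀·r / (1 − (1+r)^(−n)) = 3490.00·0.0169167 / (1 − 1.01692^(−24)).
Denominator 1 − (1+r)^(−24) = 0.331423304.
P = 59.0392 / 0.331423304 ≈ 178.14.

£178.14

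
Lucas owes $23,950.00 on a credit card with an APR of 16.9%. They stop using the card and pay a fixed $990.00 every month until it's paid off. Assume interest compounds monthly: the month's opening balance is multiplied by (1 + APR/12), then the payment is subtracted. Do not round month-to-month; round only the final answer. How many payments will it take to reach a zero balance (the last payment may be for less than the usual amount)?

30 payments

Monthly rate r = 16.9%/12 = 1.40833% = 0.0140833.
Recurrence: B ← B·(1+r) − $990.00.
Month 1: interest $337.30; balance after payment $23,297.30.
Month 2: interest $328.10; balance after payment $22,635.40.
Closed form: n = −ln(1 − rB₀/P)/ln(1+r) = −ln(0.6593)/ln(1.01408) ≈ 29.788, so the balance reaches zero during payment 30.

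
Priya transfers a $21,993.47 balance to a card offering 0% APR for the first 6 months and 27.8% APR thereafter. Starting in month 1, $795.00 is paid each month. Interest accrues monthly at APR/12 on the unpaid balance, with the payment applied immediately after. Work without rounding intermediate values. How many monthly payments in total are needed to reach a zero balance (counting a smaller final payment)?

37 payments

Promo months 1–6 at r₀ = 0%/12 = 0; months 7+ at r₁ = 27.8%/12 = 0.0231667.
After month 6 (no interest yet): B = $21,993.47 − 6·$795.00 = $17,223.47.
Then at r₁ with $795.00/mo: n₂ = −ln(1 − r₁·B/P)/ln(1+r₁) ≈ 30.43 → 31 more payments.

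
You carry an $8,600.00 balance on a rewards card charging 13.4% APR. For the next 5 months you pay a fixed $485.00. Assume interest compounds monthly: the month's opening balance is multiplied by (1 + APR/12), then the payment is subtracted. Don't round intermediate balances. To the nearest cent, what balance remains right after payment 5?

Monthly rate r = 13.4%/12 = 1.11667% = 0.0111667.
Each month: B ← B·(1+r) − $485.00.
Month 1: interest $96.03; balance after payment $8,211.03.
Month 2: interest $91.69; balance after payment $7,817.72.
Month 3: interest $87.30; balance after payment $7,420.02.
Month 4: interest $82.86; balance after payment $7,017.88.
Month 5: interest $78.37; balance after payment $6,611.24.

$6,611.24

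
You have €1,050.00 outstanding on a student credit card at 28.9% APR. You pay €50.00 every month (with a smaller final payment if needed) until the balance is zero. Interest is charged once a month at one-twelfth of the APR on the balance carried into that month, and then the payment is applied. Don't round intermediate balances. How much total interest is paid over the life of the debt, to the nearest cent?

Monthly rate r = 28.9%/12 = 2.40833% = 0.0240833.
Payoff takes n = ⌈−ln(1 − rB₀/P)/ln(1+r)⌉ = ⌈29.612⌉ = 30 payments; the last is €30.76.
Total paid = 29·€50.00 + €30.76 = €1,480.76.
Total interest = total paid − principal = €1,480.76 − €1,050.00 = €430.76.

€430.76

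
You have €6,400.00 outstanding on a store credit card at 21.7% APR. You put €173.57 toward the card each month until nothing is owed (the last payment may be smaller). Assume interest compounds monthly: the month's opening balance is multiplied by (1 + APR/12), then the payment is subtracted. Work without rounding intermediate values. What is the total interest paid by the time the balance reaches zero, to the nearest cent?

Monthly rate r = 21.7%/12 = 1.80833% = 0.0180833.
Payoff takes n = ⌈−ln(1 − rB₀/P)/ln(1+r)⌉ = ⌈61.320⌉ = 62 payments; the last is €55.83.
Total paid = 61·€173.57 + €55.83 = €10,643.60.
Total interest = total paid − principal = €10,643.60 − €6,400.00 = €4,243.60.

€4,243.60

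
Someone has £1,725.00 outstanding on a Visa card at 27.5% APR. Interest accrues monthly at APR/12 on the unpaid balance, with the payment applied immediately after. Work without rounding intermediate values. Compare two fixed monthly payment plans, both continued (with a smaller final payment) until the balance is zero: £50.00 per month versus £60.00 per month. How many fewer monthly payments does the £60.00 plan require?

Monthly rate r = 27.5%/12 = 2.29167% = 0.0229167.
At £50.00/mo: n = ⌈−ln(1 − rB₀/P)/ln(1+r)⌉ = 70 payments (last £0.50); total interest = total paid − £1,725.00 = £1,725.50.
At £60.00/mo: 48 payments (last £28.02); total interest £1,123.02.
Payments saved = 70 − 48 = 22.

22 fewer payments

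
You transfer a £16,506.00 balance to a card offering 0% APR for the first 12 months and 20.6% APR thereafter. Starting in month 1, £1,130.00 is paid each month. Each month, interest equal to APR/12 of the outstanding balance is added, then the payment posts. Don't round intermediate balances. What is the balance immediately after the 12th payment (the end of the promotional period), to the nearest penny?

Promo months 1–12 at r₀ = 0%/12 = 0; months 13+ at r₁ = 20.6%/12 = 0.0171667.
After month 12 (no interest yet): B = £16,506.00 − 12·£1,130.00 = £2,946.00.

£2,946.00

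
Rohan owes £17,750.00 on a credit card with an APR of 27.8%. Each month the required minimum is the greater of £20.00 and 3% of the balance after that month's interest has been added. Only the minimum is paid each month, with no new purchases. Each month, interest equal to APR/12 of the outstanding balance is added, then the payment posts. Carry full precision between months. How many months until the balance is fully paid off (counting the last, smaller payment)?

Monthly rate r = 27.8%/12 = 2.31667% = 0.0231667.
While 3% of the post-interest balance exceeds £20.00, each month B ← (B·(1+r))·(1 − 0.03), i.e. B shrinks by the factor (1+r)·0.97 = 0.99247.
This holds for months 1–438. Entering month 439 the balance is £648.24; 3% of the post-interest balance is now below £20.00, so the flat £20.00 minimum applies from here.
From month 439 a fixed £20.00 at rate r clears £648.24 in 61 more payments. Total: 438 + 61 = 499 months.

499 months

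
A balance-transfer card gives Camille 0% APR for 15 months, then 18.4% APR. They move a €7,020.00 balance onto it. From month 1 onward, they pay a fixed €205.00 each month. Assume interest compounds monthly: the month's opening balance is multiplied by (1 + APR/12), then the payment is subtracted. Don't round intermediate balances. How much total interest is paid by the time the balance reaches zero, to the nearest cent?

Promo months 1–15 at r₀ = 0%/12 = 0; months 16+ at r₁ = 18.4%/12 = 0.0153333.
After month 15 (no interest yet): B = €7,020.00 − 15·€205.00 = €3,945.00.
Then at r₁ with €205.00/mo: n₂ = −ln(1 − r₁·B/P)/ln(1+r₁) ≈ 22.98 → 23 more payments.
Total paid = 37·€205.00 + €200.60 = €7,785.60; interest = €7,785.60 − €7,020.00 = €765.60.

€765.60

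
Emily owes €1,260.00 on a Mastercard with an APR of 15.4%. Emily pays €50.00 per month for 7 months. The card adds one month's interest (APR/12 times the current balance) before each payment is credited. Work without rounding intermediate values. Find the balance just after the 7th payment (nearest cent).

€1,013.88

Monthly rate r = 15.4%/12 = 1.28333% = 0.0128333.
Each month: B ← B·(1+r) − €50.00.
Month 1: interest €16.17; balance after payment €1,226.17.
Month 2: interest €15.74; balance after payment €1,191.91.
Month 3: interest €15.30; balance after payment €1,157.20.
Month 4: interest €14.85; balance after payment €1,122.05.
Month 5: interest €14.40; balance after payment €1,086.45.
Month 6: interest €13.94; balance after payment €1,050.40.
Month 7: interest €13.48; balance after payment €1,013.88.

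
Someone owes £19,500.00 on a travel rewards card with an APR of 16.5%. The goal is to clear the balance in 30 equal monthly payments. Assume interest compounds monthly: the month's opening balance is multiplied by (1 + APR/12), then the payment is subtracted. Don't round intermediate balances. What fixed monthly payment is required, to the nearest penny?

Monthly rate r = 16.5%/12 = 1.375% = 0.01375.
Level-payment amortization: P = B₀·r / (1 − (1+r)^(−n)) = 19500.00·0.01375 / (1 − 1.01375^(−30)).
Denominator 1 − (1+r)^(−30) = 0.336143849.
P = 268.125 / 0.336143849 ≈ 797.65.

£797.65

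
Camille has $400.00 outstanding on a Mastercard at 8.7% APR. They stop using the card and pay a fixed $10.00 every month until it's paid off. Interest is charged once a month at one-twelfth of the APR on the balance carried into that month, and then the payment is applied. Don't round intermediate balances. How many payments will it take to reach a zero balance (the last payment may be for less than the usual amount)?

Monthly rate r = 8.7%/12 = 0.725% = 0.00725.
Recurrence: B ← B·(1+r) − $10.00.
Month 1: interest $2.90; balance after payment $392.90.
Month 2: interest $2.85; balance after payment $385.75.
Closed form: n = −ln(1 − rB₀/P)/ln(1+r) = −ln(0.71)/ln(1.00725) ≈ 47.411, so the balance reaches zero during payment 48.

48 payments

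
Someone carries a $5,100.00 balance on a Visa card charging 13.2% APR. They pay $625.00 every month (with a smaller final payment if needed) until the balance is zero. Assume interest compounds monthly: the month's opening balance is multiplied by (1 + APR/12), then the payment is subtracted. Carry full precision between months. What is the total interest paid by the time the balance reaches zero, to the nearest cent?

$273.74

Monthly rate r = 13.2%/12 = 1.1% = 0.011.
Payoff takes n = ⌈−ln(1 − rB₀/P)/ln(1+r)⌉ = ⌈8.597⌉ = 9 payments; the last is $373.74.
Total paid = 8·$625.00 + $373.74 = $5,373.74.
Total interest = total paid − principal = $5,373.74 − $5,100.00 = $273.74.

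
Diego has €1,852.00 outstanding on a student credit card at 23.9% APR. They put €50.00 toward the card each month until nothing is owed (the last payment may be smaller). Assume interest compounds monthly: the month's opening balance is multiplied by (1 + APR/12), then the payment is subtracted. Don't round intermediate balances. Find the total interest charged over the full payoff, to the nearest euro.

Monthly rate r = 23.9%/12 = 1.99167% = 0.0199167.
Payoff takes n = ⌈−ln(1 − rB₀/P)/ln(1+r)⌉ = ⌈67.863⌉ = 68 payments; the last is €43.20.
Total paid = 67·€50.00 + €43.20 = €3,393.20.
Total interest = total paid − principal = €3,393.20 − €1,852.00 = €1,541.20.

€1,541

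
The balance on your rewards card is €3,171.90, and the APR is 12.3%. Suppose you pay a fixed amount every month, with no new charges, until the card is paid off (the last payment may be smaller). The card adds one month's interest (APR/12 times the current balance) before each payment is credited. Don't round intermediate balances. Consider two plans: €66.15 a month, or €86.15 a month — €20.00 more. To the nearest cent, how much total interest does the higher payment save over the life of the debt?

Monthly rate r = 12.3%/12 = 1.025% = 0.01025.
At €66.15/mo: n = ⌈−ln(1 − rB₀/P)/ln(1+r)⌉ = 67 payments (last €20.90); total interest = total paid − €3,171.90 = €1,214.90.
At €86.15/mo: 47 payments (last €40.08); total interest €831.08.
Interest saved = €1,214.90 − €831.08 = €383.82.

€383.82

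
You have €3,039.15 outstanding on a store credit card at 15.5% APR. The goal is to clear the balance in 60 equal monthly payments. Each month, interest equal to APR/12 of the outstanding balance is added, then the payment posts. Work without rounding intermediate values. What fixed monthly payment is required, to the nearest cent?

€73.10

Monthly rate r = 15.5%/12 = 1.29167% = 0.0129167.
Level-payment amortization: P = B₀·r / (1 − (1+r)^(−n)) = 3039.15·0.0129167 / (1 − 1.01292^(−60)).
Denominator 1 − (1+r)^(−60) = 0.537004285.
P = 39.2557 / 0.537004285 ≈ 73.10.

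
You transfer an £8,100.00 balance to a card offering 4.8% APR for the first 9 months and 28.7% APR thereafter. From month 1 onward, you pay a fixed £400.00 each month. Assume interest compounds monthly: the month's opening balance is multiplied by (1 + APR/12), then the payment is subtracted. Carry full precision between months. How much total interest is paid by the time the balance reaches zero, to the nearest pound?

Promo months 1–9 at r₀ = 4.8%/12 = 0.004; months 10+ at r₁ = 28.7%/12 = 0.0239167.
After month 9: iterate B ← B·(1+r₀) − £400.00 for 9 months → £4,738.17.
Then at r₁ with £400.00/mo: n₂ = −ln(1 − r₁·B/P)/ln(1+r₁) ≈ 14.09 → 15 more payments.
Total paid = 23·£400.00 + £37.81 = £9,237.81; interest = £9,237.81 − £8,100.00 = £1,137.81.

£1,138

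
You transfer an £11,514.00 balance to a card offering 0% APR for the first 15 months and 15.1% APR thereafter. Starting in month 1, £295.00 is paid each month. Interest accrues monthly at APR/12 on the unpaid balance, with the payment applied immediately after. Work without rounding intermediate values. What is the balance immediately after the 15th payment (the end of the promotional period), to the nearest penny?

Promo months 1–15 at r₀ = 0%/12 = 0; months 16+ at r₁ = 15.1%/12 = 0.0125833.
After month 15 (no interest yet): B = £11,514.00 − 15·£295.00 = £7,089.00.

£7,089.00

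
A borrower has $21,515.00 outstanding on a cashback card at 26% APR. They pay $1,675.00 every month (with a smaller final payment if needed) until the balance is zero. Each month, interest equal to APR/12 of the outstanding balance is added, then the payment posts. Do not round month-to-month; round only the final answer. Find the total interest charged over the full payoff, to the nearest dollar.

Monthly rate r = 26%/12 = 2.16667% = 0.0216667.
Payoff takes n = ⌈−ln(1 − rB₀/P)/ln(1+r)⌉ = ⌈15.216⌉ = 16 payments; the last is $364.16.
Total paid = 15·$1,675.00 + $364.16 = $25,489.16.
Total interest = total paid − principal = $25,489.16 − $21,515.00 = $3,974.16.

$3,974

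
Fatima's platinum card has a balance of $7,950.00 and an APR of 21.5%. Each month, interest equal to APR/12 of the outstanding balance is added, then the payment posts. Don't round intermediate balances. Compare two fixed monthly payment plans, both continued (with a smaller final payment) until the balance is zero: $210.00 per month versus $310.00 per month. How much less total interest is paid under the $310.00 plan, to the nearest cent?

$2,670.75

Monthly rate r = 21.5%/12 = 1.79167% = 0.0179167.
At $210.00/mo: n = ⌈−ln(1 − rB₀/P)/ln(1+r)⌉ = 64 payments (last $181.12); total interest = total paid − $7,950.00 = $5,461.12.
At $310.00/mo: 35 payments (last $200.37); total interest $2,790.37.
Interest saved = $5,461.12 − $2,790.37 = $2,670.75.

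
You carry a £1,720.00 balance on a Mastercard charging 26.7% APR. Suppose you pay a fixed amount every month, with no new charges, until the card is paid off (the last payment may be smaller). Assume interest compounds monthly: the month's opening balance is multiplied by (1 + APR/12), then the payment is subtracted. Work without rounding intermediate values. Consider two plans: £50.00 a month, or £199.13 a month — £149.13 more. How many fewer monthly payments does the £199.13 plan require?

56 fewer payments

Monthly rate r = 26.7%/12 = 2.225% = 0.02225.
At £50.00/mo: n = ⌈−ln(1 − rB₀/P)/ln(1+r)⌉ = 66 payments (last £44.31); total interest = total paid − £1,720.00 = £1,574.31.
At £199.13/mo: 10 payments (last £139.53); total interest £211.70.
Payments saved = 66 − 10 = 56.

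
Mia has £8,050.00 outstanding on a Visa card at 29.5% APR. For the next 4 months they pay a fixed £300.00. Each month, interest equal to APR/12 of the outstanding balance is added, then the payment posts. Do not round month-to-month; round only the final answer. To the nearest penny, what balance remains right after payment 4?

£7,626.27

Monthly rate r = 29.5%/12 = 2.45833% = 0.0245833.
Each month: B ← B·(1+r) − £300.00.
Month 1: interest £197.90; balance after payment £7,947.90.
Month 2: interest £195.39; balance after payment £7,843.28.
Month 3: interest £192.81; balance after payment £7,736.10.
Month 4: interest £190.18; balance after payment £7,626.27.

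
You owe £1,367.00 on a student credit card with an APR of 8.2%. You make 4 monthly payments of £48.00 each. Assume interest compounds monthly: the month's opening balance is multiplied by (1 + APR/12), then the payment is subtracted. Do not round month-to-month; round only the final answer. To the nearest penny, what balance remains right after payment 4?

Monthly rate r = 8.2%/12 = 0.683333% = 0.00683333.
Each month: B ← B·(1+r) − £48.00.
Month 1: interest £9.34; balance after payment £1,328.34.
Month 2: interest £9.08; balance after payment £1,289.42.
Month 3: interest £8.81; balance after payment £1,250.23.
Month 4: interest £8.54; balance after payment £1,210.77.

£1,210.77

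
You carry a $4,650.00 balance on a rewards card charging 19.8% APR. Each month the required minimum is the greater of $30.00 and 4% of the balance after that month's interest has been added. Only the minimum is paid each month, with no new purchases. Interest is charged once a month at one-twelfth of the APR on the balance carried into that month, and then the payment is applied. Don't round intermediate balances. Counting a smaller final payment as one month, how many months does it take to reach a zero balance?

Monthly rate r = 19.8%/12 = 1.65% = 0.0165.
While 4% of the post-interest balance exceeds $30.00, each month B ← (B·(1+r))·(1 − 0.04), i.e. B shrinks by the factor (1+r)·0.96 = 0.97584.
This holds for months 1–76. Entering month 77 the balance is $724.82; 4% of the post-interest balance is now below $30.00, so the flat $30.00 minimum applies from here.
From month 77 a fixed $30.00 at rate r clears $724.82 in 32 more payments. Total: 76 + 32 = 108 months.

108 months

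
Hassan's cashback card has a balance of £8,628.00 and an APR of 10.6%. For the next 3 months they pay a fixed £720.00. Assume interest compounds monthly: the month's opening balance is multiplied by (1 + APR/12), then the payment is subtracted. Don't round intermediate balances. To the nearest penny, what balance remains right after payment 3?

£6,679.53

Monthly rate r = 10.6%/12 = 0.883333% = 0.00883333.
Each month: B ← B·(1+r) − £720.00.
Month 1: interest £76.21; balance after payment £7,984.21.
Month 2: interest £70.53; balance after payment £7,334.74.
Month 3: interest £64.79; balance after payment £6,679.53.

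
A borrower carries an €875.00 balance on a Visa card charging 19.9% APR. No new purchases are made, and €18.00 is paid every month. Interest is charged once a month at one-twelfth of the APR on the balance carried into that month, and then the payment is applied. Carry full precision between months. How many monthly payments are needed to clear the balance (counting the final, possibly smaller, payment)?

100 months

Monthly rate r = 19.9%/12 = 1.65833% = 0.0165833.
Recurrence: B ← B·(1+r) − €18.00.
Month 1: interest €14.51; balance after payment €871.51.
Month 2: interest €14.45; balance after payment €867.96.
Closed form: n = −ln(1 − rB₀/P)/ln(1+r) = −ln(0.19387)/ln(1.01658) ≈ 99.748, so the balance reaches zero during payment 100.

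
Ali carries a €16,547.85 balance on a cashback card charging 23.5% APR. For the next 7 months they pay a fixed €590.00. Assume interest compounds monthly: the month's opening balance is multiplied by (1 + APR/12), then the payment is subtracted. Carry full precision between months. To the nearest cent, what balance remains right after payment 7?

Monthly rate r = 23.5%/12 = 1.95833% = 0.0195833.
Each month: B ← B·(1+r) − €590.00.
Month 1: interest €324.06; balance after payment €16,281.91.
Month 2: interest €318.85; balance after payment €16,010.77.
Month 3: interest €313.54; balance after payment €15,734.31.
Month 4: interest €308.13; balance after payment €15,452.44.
Month 5: interest €302.61; balance after payment €15,165.05.
Month 6: interest €296.98; balance after payment €14,872.03.
Month 7: interest €291.24; balance after payment €14,573.28.

€14,573.28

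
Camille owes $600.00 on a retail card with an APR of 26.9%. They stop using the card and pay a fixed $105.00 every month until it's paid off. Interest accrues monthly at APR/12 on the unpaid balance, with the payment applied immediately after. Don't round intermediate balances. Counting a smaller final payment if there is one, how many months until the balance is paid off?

Monthly rate r = 26.9%/12 = 2.24167% = 0.0224167.
Recurrence: B ← B·(1+r) − $105.00.
Month 1: interest $13.45; balance after payment $508.45.
Month 2: interest $11.40; balance after payment $414.85.
Closed form: n = −ln(1 − rB₀/P)/ln(1+r) = −ln(0.8719)/ln(1.02242) ≈ 6.183, so the balance reaches zero during payment 7.

7 payments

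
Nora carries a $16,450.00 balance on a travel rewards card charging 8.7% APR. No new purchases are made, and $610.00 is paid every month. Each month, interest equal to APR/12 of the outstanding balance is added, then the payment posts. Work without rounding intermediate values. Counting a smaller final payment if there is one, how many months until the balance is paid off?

Monthly rate r = 8.7%/12 = 0.725% = 0.00725.
Recurrence: B ← B·(1+r) − $610.00.
Month 1: interest $119.26; balance after payment $15,959.26.
Month 2: interest $115.70; balance after payment $15,464.97.
Closed form: n = −ln(1 − rB₀/P)/ln(1+r) = −ln(0.80449)/ln(1.00725) ≈ 30.115, so the balance reaches zero during payment 31.

31 payments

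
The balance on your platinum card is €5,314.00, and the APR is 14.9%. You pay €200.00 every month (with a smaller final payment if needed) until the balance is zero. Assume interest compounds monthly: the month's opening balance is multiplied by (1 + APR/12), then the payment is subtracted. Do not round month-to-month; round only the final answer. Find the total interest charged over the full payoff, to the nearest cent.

Monthly rate r = 14.9%/12 = 1.24167% = 0.0124167.
Payoff takes n = ⌈−ln(1 − rB₀/P)/ln(1+r)⌉ = ⌈32.442⌉ = 33 payments; the last is €88.76.
Total paid = 32·€200.00 + €88.76 = €6,488.76.
Total interest = total paid − principal = €6,488.76 − €5,314.00 = €1,174.76.

€1,174.76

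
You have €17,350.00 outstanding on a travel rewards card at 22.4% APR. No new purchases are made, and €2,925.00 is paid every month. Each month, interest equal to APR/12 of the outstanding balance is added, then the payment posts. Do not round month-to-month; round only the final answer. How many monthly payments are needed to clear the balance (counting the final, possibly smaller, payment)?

7 payments

Monthly rate r = 22.4%/12 = 1.86667% = 0.0186667.
Recurrence: B ← B·(1+r) − €2,925.00.
Month 1: interest €323.87; balance after payment €14,748.87.
Month 2: interest €275.31; balance after payment €12,099.18.
Closed form: n = −ln(1 − rB₀/P)/ln(1+r) = −ln(0.88928)/ln(1.01867) ≈ 6.345, so the balance reaches zero during payment 7.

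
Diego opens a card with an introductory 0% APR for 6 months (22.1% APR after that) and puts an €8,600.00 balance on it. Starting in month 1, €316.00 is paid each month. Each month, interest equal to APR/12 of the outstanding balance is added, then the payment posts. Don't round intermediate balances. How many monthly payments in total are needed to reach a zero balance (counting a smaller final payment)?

Promo months 1–6 at r₀ = 0%/12 = 0; months 7+ at r₁ = 22.1%/12 = 0.0184167.
After month 6 (no interest yet): B = €8,600.00 − 6·€316.00 = €6,704.00.
Then at r₁ with €316.00/mo: n₂ = −ln(1 − r₁·B/P)/ln(1+r₁) ≈ 27.15 → 28 more payments.

34 payments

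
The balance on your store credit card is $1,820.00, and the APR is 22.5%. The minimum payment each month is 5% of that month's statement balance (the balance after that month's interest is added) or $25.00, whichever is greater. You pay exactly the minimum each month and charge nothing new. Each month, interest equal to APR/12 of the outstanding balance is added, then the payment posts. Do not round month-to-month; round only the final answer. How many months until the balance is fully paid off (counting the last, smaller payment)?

65 months

Monthly rate r = 22.5%/12 = 1.875% = 0.01875.
While 5% of the post-interest balance exceeds $25.00, each month B ← (B·(1+r))·(1 − 0.05), i.e. B shrinks by the factor (1+r)·0.95 = 0.96781.
This holds for months 1–41. Entering month 42 the balance is $475.90; 5% of the post-interest balance is now below $25.00, so the flat $25.00 minimum applies from here.
From month 42 a fixed $25.00 at rate r clears $475.90 in 24 more payments. Total: 41 + 24 = 65 months.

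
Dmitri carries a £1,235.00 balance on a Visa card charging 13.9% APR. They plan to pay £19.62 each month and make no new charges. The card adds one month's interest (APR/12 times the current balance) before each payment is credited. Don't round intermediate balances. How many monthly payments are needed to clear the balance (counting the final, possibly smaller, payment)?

114 months

Monthly rate r = 13.9%/12 = 1.15833% = 0.0115833.
Recurrence: B ← B·(1+r) − £19.62.
Month 1: interest £14.31; balance after payment £1,229.69.
Month 2: interest £14.24; balance after payment £1,224.31.
Closed form: n = −ln(1 − rB₀/P)/ln(1+r) = −ln(0.27088)/ln(1.01158) ≈ 113.408, so the balance reaches zero during payment 114.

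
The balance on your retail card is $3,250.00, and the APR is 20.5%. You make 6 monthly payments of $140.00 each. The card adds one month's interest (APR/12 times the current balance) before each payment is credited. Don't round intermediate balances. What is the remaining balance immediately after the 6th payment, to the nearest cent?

Monthly rate r = 20.5%/12 = 1.70833% = 0.0170833.
Each month: B ← B·(1+r) − $140.00.
Month 1: interest $55.52; balance after payment $3,165.52.
Month 2: interest $54.08; balance after payment $3,079.60.
Month 3: interest $52.61; balance after payment $2,992.21.
Month 4: interest $51.12; balance after payment $2,903.33.
Month 5: interest $49.60; balance after payment $2,812.92.
Month 6: interest $48.05; balance after payment $2,720.98.

$2,720.98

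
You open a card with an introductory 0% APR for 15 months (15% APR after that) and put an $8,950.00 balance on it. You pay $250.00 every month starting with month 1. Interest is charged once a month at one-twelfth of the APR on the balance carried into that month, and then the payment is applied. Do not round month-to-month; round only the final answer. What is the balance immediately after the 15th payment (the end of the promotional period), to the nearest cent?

Promo months 1–15 at r₀ = 0%/12 = 0; months 16+ at r₁ = 15%/12 = 0.0125.
After month 15 (no interest yet): B = $8,950.00 − 15·$250.00 = $5,200.00.

$5,200.00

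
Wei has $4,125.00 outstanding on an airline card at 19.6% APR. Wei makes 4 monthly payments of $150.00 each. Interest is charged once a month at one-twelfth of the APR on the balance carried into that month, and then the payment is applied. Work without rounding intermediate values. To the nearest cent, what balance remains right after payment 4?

Monthly rate r = 19.6%/12 = 1.63333% = 0.0163333.
Each month: B ← B·(1+r) − $150.00.
Month 1: interest $67.38; balance after payment $4,042.38.
Month 2: interest $66.03; balance after payment $3,958.40.
Month 3: interest $64.65; balance after payment $3,873.05.
Month 4: interest $63.26; balance after payment $3,786.31.

$3,786.31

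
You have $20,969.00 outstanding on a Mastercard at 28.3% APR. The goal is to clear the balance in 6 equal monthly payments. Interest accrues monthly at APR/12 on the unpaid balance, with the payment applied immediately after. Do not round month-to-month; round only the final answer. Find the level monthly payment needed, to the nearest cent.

Monthly rate r = 28.3%/12 = 2.35833% = 0.0235833.
Level-payment amortization: P = B₀·r / (1 − (1+r)^(−n)) = 20969.00·0.0235833 / (1 − 1.02358^(−6)).
Denominator 1 − (1+r)^(−6) = 0.130517661.
P = 494.519 / 0.130517661 ≈ 3788.90.

$3,788.90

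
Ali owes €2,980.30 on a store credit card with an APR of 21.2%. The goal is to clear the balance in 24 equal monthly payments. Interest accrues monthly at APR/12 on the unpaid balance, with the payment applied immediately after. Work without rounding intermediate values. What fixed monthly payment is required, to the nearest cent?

Monthly rate r = 21.2%/12 = 1.76667% = 0.0176667.
Level-payment amortization: P = B₀·r / (1 − (1+r)^(−n)) = 2980.30·0.0176667 / (1 − 1.01767^(−24)).
Denominator 1 − (1+r)^(−24) = 0.343149084.
P = 52.652 / 0.343149084 ≈ 153.44.

€153.44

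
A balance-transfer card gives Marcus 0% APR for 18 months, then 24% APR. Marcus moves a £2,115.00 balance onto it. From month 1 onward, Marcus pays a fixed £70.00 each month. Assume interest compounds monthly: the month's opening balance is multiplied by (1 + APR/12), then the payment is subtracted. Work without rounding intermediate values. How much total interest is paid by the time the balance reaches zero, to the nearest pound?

£135

Promo months 1–18 at r₀ = 0%/12 = 0; months 19+ at r₁ = 24%/12 = 0.02.
After month 18 (no interest yet): B = £2,115.00 − 18·£70.00 = £855.00.
Then at r₁ with £70.00/mo: n₂ = −ln(1 − r₁·B/P)/ln(1+r₁) ≈ 14.14 → 15 more payments.
Total paid = 32·£70.00 + £10.18 = £2,250.18; interest = £2,250.18 − £2,115.00 = £135.18.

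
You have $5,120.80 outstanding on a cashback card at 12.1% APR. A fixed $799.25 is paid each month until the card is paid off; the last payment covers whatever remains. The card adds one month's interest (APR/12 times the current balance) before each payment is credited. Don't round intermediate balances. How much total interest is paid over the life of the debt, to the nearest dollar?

$200

Monthly rate r = 12.1%/12 = 1.00833% = 0.0100833.
Payoff takes n = ⌈−ln(1 − rB₀/P)/ln(1+r)⌉ = ⌈6.657⌉ = 7 payments; the last is $525.75.
Total paid = 6·$799.25 + $525.75 = $5,321.25.
Total interest = total paid − principal = $5,321.25 − $5,120.80 = $200.45.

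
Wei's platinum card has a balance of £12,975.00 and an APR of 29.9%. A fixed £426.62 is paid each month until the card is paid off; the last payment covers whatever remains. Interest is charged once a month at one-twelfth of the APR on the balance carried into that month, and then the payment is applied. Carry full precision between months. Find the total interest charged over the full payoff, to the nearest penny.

£11,606.33

Monthly rate r = 29.9%/12 = 2.49167% = 0.0249167.
Payoff takes n = ⌈−ln(1 − rB₀/P)/ln(1+r)⌉ = ⌈57.616⌉ = 58 payments; the last is £263.99.
Total paid = 57·£426.62 + £263.99 = £24,581.33.
Total interest = total paid − principal = £24,581.33 − £12,975.00 = £11,606.33.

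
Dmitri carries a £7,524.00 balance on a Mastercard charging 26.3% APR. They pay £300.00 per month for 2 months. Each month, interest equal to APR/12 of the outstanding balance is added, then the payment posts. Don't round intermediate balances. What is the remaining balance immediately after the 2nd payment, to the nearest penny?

Monthly rate r = 26.3%/12 = 2.19167% = 0.0219167.
Each month: B ← B·(1+r) − £300.00.
Month 1: interest £164.90; balance after payment £7,388.90.
Month 2: interest £161.94; balance after payment £7,250.84.

£7,250.84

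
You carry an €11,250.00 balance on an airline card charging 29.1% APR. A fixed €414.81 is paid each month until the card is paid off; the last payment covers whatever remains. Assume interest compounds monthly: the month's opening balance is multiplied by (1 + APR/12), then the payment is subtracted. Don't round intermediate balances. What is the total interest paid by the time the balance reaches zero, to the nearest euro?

Monthly rate r = 29.1%/12 = 2.425% = 0.02425.
Payoff takes n = ⌈−ln(1 − rB₀/P)/ln(1+r)⌉ = ⌈44.741⌉ = 45 payments; the last is €308.12.
Total paid = 44·€414.81 + €308.12 = €18,559.76.
Total interest = total paid − principal = €18,559.76 − €11,250.00 = €7,309.76.

€7,310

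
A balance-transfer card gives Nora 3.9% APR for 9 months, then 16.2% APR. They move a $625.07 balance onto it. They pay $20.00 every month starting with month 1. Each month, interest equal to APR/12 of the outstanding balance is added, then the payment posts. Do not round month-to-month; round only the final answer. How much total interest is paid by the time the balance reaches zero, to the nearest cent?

Promo months 1–9 at r₀ = 3.9%/12 = 0.00325; months 10+ at r₁ = 16.2%/12 = 0.0135.
After month 9: iterate B ← B·(1+r₀) − $20.00 for 9 months → $461.23.
Then at r₁ with $20.00/mo: n₂ = −ln(1 − r₁·B/P)/ln(1+r₁) ≈ 27.82 → 28 more payments.
Total paid = 36·$20.00 + $16.33 = $736.33; interest = $736.33 − $625.07 = $111.26.

$111.26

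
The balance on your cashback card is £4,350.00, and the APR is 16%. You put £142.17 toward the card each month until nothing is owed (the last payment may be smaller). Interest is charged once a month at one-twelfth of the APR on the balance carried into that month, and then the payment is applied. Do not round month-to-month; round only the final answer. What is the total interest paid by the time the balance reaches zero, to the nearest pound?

Monthly rate r = 16%/12 = 1.33333% = 0.0133333.
Payoff takes n = ⌈−ln(1 − rB₀/P)/ln(1+r)⌉ = ⌈39.575⌉ = 40 payments; the last is £82.03.
Total paid = 39·£142.17 + £82.03 = £5,626.66.
Total interest = total paid − principal = £5,626.66 − £4,350.00 = £1,276.66.

£1,277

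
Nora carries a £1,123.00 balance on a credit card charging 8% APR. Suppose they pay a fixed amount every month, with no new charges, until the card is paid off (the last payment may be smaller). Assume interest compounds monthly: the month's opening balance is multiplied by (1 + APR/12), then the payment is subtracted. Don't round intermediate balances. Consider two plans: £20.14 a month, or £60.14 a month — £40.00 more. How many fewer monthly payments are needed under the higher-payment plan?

Monthly rate r = 8%/12 = 0.666667% = 0.00666667.
At £20.14/mo: n = ⌈−ln(1 − rB₀/P)/ln(1+r)⌉ = 70 payments (last £19.14); total interest = total paid − £1,123.00 = £285.80.
At £60.14/mo: 21 payments (last £0.50); total interest £80.30.
Payments saved = 70 − 21 = 49.

49 fewer payments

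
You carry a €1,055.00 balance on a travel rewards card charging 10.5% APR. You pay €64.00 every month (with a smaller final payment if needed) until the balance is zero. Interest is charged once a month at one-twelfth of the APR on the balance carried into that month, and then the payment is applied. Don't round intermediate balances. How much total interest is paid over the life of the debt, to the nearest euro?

Monthly rate r = 10.5%/12 = 0.875% = 0.00875.
Payoff takes n = ⌈−ln(1 − rB₀/P)/ln(1+r)⌉ = ⌈17.879⌉ = 18 payments; the last is €56.30.
Total paid = 17·€64.00 + €56.30 = €1,144.30.
Total interest = total paid − principal = €1,144.30 − €1,055.00 = €89.30.

€89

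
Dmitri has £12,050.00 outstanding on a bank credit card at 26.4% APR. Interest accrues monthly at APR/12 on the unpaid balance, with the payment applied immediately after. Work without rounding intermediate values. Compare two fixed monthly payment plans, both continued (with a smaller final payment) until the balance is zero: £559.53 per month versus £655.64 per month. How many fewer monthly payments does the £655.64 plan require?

Monthly rate r = 26.4%/12 = 2.2% = 0.022.
At £559.53/mo: n = ⌈−ln(1 − rB₀/P)/ln(1+r)⌉ = 30 payments (last £283.65); total interest = total paid − £12,050.00 = £4,460.02.
At £655.64/mo: 24 payments (last £530.38); total interest £3,560.10.
Payments saved = 30 − 24 = 6.

6 fewer payments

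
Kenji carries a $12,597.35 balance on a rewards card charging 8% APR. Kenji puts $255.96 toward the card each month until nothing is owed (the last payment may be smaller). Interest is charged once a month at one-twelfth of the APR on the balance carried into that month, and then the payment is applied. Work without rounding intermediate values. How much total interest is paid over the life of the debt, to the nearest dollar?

$2,721

Monthly rate r = 8%/12 = 0.666667% = 0.00666667.
Payoff takes n = ⌈−ln(1 − rB₀/P)/ln(1+r)⌉ = ⌈59.847⌉ = 60 payments; the last is $216.93.
Total paid = 59·$255.96 + $216.93 = $15,318.57.
Total interest = total paid − principal = $15,318.57 − $12,597.35 = $2,721.22.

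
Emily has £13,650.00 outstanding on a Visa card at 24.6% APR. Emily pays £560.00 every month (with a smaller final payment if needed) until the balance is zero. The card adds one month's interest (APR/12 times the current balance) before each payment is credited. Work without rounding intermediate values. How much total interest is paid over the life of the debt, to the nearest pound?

Monthly rate r = 24.6%/12 = 2.05% = 0.0205.
Payoff takes n = ⌈−ln(1 − rB₀/P)/ln(1+r)⌉ = ⌈34.127⌉ = 35 payments; the last is £71.57.
Total paid = 34·£560.00 + £71.57 = £19,111.57.
Total interest = total paid − principal = £19,111.57 − £13,650.00 = £5,461.57.

£5,462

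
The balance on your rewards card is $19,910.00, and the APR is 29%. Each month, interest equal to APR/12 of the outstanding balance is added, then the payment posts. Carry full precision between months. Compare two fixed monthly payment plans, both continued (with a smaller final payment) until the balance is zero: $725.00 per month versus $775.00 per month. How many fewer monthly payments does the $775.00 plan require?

5 fewer payments

Monthly rate r = 29%/12 = 2.41667% = 0.0241667.
At $725.00/mo: n = ⌈−ln(1 − rB₀/P)/ln(1+r)⌉ = 46 payments (last $460.02); total interest = total paid − $19,910.00 = $13,175.02.
At $775.00/mo: 41 payments (last $477.69); total interest $11,567.69.
Payments saved = 46 − 41 = 5.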